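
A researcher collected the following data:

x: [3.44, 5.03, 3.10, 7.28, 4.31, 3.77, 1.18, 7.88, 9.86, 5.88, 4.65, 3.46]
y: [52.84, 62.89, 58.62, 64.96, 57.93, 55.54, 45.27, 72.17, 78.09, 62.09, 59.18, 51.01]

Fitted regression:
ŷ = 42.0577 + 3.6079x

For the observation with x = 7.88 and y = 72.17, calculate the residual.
Residual = 1.6820

The residual is the difference between the actual value and the predicted value:

Residual = y - ŷ

Step 1: Calculate predicted value
ŷ = 42.0577 + 3.6079 × 7.88
ŷ = 70.4880

Step 2: Calculate residual
Residual = 72.17 - 70.4880
Residual = 1.6820

Sign check: y > ŷ, so the point is above the line and the fit underestimates here.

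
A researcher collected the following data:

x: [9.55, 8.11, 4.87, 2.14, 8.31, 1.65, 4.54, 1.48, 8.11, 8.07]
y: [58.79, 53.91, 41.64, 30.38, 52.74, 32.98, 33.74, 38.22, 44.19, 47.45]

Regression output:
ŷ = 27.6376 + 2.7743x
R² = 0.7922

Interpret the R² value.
R² = 0.7922 means 79.22% of the variation in y is explained by the linear relationship with x. This indicates a strong fit.

R² = 1 − SS_res/SS_tot compares the residual scatter to the total scatter of y about its mean.

Here R² = 0.7922:
- Explained: 79.22% of the variation in y
- Unexplained (residual): 100% − 79.22% = 20.78%
- Rule of thumb (below 0.3 weak; 0.3 to below 0.7 moderate; 0.7 and above strong) → strong

Note: R² says nothing about causation, and a high R² does not by itself mean the linear form is appropriate — check the residuals.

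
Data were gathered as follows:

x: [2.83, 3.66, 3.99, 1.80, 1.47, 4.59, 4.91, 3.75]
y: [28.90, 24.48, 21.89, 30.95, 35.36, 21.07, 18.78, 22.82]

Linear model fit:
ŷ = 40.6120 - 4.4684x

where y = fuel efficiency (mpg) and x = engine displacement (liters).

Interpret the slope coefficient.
For each additional liter of engine displacement, predicted fuel efficiency decreases by approximately 4.4684 mpg.

β₁ = -4.4684 is the change in predicted fuel efficiency (mpg) per additional liter of engine displacement.

Interpretation:
- Engine displacement up by 1 liter → predicted fuel efficiency decreases by 4.4684 mpg
- This is a linear approximation: the same per-unit change is assumed across the whole observed x range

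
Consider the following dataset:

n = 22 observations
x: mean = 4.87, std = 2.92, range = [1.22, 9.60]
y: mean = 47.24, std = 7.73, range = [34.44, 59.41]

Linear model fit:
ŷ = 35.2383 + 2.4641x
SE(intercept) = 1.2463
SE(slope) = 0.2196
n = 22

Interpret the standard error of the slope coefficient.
The slope 2.4641 is pinned down to within about ±0.2196 (one SE) by these data — relative uncertainty 8.9%, i.e. precise.

What SE measures:
- The standard error quantifies the sampling variability of the coefficient estimate
- It is the estimated standard deviation of β̂₁ across hypothetical repeated samples of the same size
- Smaller SE → more precise estimate

Relative precision:
- SE / |β̂₁| = 0.2196 / 2.4641 = 8.9%
- Rule of thumb (under 20%: precise; 20% to under 50%: moderately precise; 50% or more: imprecise) → precise

Link to the t-test: t = β̂₁ / SE(β̂₁) = 2.4641 / 0.2196 = 11.2209, the statistic for H₀: β₁ = 0.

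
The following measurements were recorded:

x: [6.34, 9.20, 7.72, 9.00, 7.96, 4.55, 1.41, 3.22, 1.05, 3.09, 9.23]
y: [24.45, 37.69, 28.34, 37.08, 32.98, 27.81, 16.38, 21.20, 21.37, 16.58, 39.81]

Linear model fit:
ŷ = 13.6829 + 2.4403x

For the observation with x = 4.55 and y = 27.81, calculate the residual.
Residual = 3.0237

The residual is the difference between the actual value and the predicted value:

Residual = y - ŷ

Step 1: Calculate predicted value
ŷ = 13.6829 + 2.4403 × 4.55
ŷ = 24.7863

Step 2: Calculate residual
Residual = 27.81 - 24.7863
Residual = 3.0237

The residual is positive, so the observed y = 27.81 sits above the regression line (the line underestimates it by 3.0237).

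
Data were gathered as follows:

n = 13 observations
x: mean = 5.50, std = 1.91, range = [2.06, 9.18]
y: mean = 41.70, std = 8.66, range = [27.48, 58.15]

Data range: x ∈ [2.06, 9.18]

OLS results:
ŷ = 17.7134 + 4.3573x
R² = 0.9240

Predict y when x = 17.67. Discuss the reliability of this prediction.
The equation gives ŷ = 94.7069; however x = 17.67 is 8.49 units above the observed range, so this extrapolated value should not be trusted.

Prediction calculation:
ŷ = 17.7134 + 4.3573 × 17.67
ŷ = 94.7069

Reliability:
- Data range: x ∈ [2.06, 9.18]
- Prediction point: x = 17.67 is 8.49 units above the observed range → this is EXTRAPOLATION, not interpolation

Why that matters here:
- R² describes fit only over the sampled x values; it says nothing about behaviour beyond them
- The linear relationship may not hold outside the observed range

The R² = 0.9240 only validates the fit within [2.06, 9.18]; treat ŷ = 94.7069 with caution.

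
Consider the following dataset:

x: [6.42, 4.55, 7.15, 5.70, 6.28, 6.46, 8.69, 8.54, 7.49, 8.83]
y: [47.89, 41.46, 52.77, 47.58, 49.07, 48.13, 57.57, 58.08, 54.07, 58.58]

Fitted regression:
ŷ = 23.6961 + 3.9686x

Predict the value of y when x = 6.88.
ŷ = 51.0001

Plug x = 6.88 into the fitted line:

ŷ = 23.6961 + 3.9686 × 6.88
ŷ = 23.6961 + 27.3040
ŷ = 51.0001

This is a point prediction; actual observations scatter around it by roughly the residual standard deviation.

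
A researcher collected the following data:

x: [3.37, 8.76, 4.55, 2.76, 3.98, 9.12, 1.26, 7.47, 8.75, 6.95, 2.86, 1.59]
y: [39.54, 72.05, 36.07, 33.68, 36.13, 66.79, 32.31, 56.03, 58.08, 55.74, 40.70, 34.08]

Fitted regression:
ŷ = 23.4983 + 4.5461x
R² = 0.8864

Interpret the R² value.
R² = 0.8864 means 88.64% of the variation in y is explained by the linear relationship with x. This indicates a strong fit.

R² = 1 − SS_res/SS_tot compares the residual scatter to the total scatter of y about its mean.

Here R² = 0.8864:
- Explained: 88.64% of the variation in y
- Unexplained (residual): 100% − 88.64% = 11.36%
- Rule of thumb (below 0.3 weak; 0.3 to below 0.7 moderate; 0.7 and above strong) → strong

Equivalently, for simple linear regression R² = r², so |r| = √0.8864 ≈ 0.9415.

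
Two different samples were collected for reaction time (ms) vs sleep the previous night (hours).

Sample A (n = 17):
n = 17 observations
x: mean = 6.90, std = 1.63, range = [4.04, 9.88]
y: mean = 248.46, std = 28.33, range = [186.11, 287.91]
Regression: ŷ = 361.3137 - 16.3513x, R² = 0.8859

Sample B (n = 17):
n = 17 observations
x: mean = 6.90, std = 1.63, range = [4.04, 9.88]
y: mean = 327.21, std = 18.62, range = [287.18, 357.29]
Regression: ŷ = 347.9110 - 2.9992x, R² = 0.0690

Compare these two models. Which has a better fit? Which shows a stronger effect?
Model A has the better fit (R² = 0.8859 vs 0.0690). Model A shows the stronger effect (|β₁| = 16.3513 vs 2.9992).

Model Comparison:

Goodness of fit (R²):
- Model A: R² = 0.8859 → 88.59% of variance in reaction time explained
- Model B: R² = 0.0690 → 6.90% of variance in reaction time explained
- 0.8859 > 0.0690 → Model A has the better fit

Effect size (slope magnitude):
- Model A: β₁ = -16.3513 → predicted reaction time falls 16.3513 ms per additional hour of sleep
- Model B: β₁ = -2.9992 → predicted reaction time falls 2.9992 ms per additional hour of sleep
- |-16.3513| > |-2.9992| → Model A shows the stronger marginal effect

Notes:
- A steeper slope doesn't make a better model if the scatter around the line is large.
- R² measures how tightly points cluster around the line; β₁ measures how steep the line is — they answer different questions.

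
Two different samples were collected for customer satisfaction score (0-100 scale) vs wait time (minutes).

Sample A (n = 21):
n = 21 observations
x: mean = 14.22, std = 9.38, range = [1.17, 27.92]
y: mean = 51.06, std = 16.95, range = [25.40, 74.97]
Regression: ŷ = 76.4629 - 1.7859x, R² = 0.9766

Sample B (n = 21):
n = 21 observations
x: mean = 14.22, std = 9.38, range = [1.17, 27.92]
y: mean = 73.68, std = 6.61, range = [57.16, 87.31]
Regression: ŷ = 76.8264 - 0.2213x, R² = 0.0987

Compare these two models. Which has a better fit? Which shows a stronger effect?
Model A has the better fit (R² = 0.9766 vs 0.0987). Model A shows the stronger effect (|β₁| = 1.7859 vs 0.2213).

Model Comparison:

Fit — compare R²:
- Model A: R² = 0.9766 → 97.66% of variance in satisfaction score explained
- Model B: R² = 0.0987 → 9.87% of variance in satisfaction score explained
- 0.9766 > 0.0987 → Model A has the better fit

Strength of effect — compare |β₁|:
- Model A: β₁ = -1.7859 → predicted satisfaction score falls 1.7859 points per additional minute of wait time
- Model B: β₁ = -0.2213 → predicted satisfaction score falls 0.2213 points per additional minute of wait time
- |-1.7859| > |-0.2213| → Model A shows the stronger marginal effect

Note: The two samples could reflect different populations, time periods, or measurement quality.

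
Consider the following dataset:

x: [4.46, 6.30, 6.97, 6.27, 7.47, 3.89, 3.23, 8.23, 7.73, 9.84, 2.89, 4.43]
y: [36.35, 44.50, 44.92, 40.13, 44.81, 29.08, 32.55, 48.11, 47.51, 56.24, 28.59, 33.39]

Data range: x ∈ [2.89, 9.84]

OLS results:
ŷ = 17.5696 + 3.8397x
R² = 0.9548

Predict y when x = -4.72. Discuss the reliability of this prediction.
ŷ = -0.5538 (extrapolation — x = -4.72 lies outside [2.89, 9.84], so reliability is low).

Prediction calculation:
ŷ = 17.5696 + 3.8397 × (-4.72)
ŷ = -0.5538

Reliability:
- Data range: x ∈ [2.89, 9.84]
- Prediction point: x = -4.72 is 7.61 units below the observed range → this is EXTRAPOLATION, not interpolation

Why that matters here:
- R² describes fit only over the sampled x values; it says nothing about behaviour beyond them
- The linear relationship may not hold outside the observed range

The R² = 0.9548 only validates the fit within [2.89, 9.84]; treat ŷ = -0.5538 with caution.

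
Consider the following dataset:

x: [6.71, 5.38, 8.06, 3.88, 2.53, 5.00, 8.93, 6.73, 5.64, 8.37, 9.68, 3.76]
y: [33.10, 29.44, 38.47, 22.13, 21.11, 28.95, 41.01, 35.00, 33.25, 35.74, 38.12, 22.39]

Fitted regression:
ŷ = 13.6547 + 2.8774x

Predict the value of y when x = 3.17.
ŷ = 22.7761

To predict y for x = 3.17, substitute into the regression equation:

ŷ = 13.6547 + 2.8774 × 3.17
ŷ = 13.6547 + 9.1214
ŷ = 22.7761

This is the fitted mean response at that x — an individual observation would come with a wider prediction interval.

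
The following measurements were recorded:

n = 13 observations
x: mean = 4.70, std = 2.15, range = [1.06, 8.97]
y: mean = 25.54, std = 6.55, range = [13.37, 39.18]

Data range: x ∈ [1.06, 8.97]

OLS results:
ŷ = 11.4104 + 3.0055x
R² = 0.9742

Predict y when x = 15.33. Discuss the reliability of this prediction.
ŷ = 57.4847 (extrapolation — x = 15.33 lies outside [1.06, 8.97], so reliability is low).

Prediction calculation:
ŷ = 11.4104 + 3.0055 × 15.33
ŷ = 57.4847

Reliability:
- Data range: x ∈ [1.06, 8.97]
- Prediction point: x = 15.33 is 6.36 units above the observed range → this is EXTRAPOLATION, not interpolation

Why that matters here:
- The standard error of prediction grows with (x − x̄)², and x = 15.33 is far from x̄ = 4.70
- There are no observations near this x to validate the fitted line there

A defensible statement: 'if the linear trend continued to x = 15.33, y would be about 57.4847' — the premise is untested.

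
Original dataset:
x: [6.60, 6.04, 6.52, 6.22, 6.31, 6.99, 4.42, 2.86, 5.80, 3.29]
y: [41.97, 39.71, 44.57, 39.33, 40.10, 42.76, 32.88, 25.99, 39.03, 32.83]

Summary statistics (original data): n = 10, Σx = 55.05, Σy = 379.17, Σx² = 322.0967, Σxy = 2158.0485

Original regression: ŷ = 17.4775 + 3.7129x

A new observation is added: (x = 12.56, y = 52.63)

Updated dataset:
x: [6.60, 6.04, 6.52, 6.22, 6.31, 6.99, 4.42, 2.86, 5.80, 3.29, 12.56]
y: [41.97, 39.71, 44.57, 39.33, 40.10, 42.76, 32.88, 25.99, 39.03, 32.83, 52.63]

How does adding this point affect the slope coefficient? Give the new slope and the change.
The slope changes from 3.7129 to 2.5676 (change of -1.1453, or -30.8%).

The new point has HIGH LEVERAGE: x = 12.56 is far from the original mean x̄ = 55.05/10 ≈ 5.51 (original range [2.86, 6.99]).

Step 1: Update the sums with the new point (n goes from 10 to 11)
Σx  = 55.05 + 12.56 = 67.61
Σy  = 379.17 + 52.63 = 431.80
Σx² = 322.0967 + 12.56² = 322.0967 + 157.7536 = 479.8503
Σxy = 2158.0485 + 12.56×52.63 = 2158.0485 + 661.0328 = 2819.0813

Step 2: Recompute the slope with b₁ = (nΣxy − ΣxΣy) / (nΣx² − (Σx)²)
Numerator   = 11×2819.0813 − 67.61×431.80 = 31009.8943 − 29193.9980 = 1815.8963
Denominator = 11×479.8503 − 67.61² = 5278.3533 − 4571.1121 = 707.2412
b₁(new) = 1815.8963 / 707.2412 = 2.5676

(Same formula on the original sums: (10×2158.0485 − 55.05×379.17) / (10×322.0967 − 55.05²) = 707.1765 / 190.4645 = 3.7129, matching the given fit.)

Step 3: Change in slope
Δβ₁ = 2.5676 − 3.7129 = -1.1453
Relative change = -1.1453 / 3.7129 × 100% = -30.8%
→ the slope decreases when the point is added.

A high-leverage point only changes the slope if it is off the original line; here y = 52.63 is below the original trend, so the slope decreases.
In practice: investigate whether it comes from the same population as the rest of the sample; refit with and without it and report both if conclusions differ.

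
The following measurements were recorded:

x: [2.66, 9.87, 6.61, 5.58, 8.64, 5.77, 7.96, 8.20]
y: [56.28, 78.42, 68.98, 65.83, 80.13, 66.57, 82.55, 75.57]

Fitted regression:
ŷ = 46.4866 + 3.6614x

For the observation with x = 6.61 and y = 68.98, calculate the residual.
Residual = -1.7085

The residual is the difference between the actual value and the predicted value:

Residual = y - ŷ

Step 1: Calculate predicted value
ŷ = 46.4866 + 3.6614 × 6.61
ŷ = 70.6885

Step 2: Calculate residual
Residual = 68.98 - 70.6885
Residual = -1.7085

Sign check: y < ŷ, so the point is below the line and the fit overestimates here.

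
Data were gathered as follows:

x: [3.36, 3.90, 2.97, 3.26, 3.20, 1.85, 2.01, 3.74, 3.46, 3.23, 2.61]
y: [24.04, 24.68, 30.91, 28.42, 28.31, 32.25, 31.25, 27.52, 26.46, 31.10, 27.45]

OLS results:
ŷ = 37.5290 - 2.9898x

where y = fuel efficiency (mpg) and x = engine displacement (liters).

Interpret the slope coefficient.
On average, fuel efficiency is about 2.9898 mpg lower for every extra liter of engine displacement.

β₁ = -2.9898 is the change in predicted fuel efficiency (mpg) per additional liter of engine displacement.

Interpretation:
- Engine displacement up by 1 liter → predicted fuel efficiency decreases by 2.9898 mpg
- This is a linear approximation: the same per-unit change is assumed across the whole observed x range

The intercept β₀ = 37.5290 is the predicted fuel efficiency when engine displacement = 0; since the smallest observed x is 1.85, this is an extrapolation and mainly anchors the line.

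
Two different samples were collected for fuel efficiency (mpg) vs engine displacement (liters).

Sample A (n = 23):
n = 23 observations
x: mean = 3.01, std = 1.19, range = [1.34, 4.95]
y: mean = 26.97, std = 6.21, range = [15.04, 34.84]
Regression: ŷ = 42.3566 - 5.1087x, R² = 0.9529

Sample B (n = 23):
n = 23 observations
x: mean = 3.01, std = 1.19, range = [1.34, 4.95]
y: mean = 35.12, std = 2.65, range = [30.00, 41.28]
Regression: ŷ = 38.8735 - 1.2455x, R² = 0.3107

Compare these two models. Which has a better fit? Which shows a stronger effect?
Model A has the better fit (R² = 0.9529 vs 0.3107). Model A shows the stronger effect (|β₁| = 5.1087 vs 1.2455).

Model Comparison:

Goodness of fit (R²):
- Model A: R² = 0.9529 → 95.29% of variance in fuel efficiency explained
- Model B: R² = 0.3107 → 31.07% of variance in fuel efficiency explained
- 0.9529 > 0.3107 → Model A has the better fit

Strength of effect — compare |β₁|:
- Model A: β₁ = -5.1087 → predicted fuel efficiency falls 5.1087 mpg per additional liter of engine displacement
- Model B: β₁ = -1.2455 → predicted fuel efficiency falls 1.2455 mpg per additional liter of engine displacement
- |-5.1087| > |-1.2455| → Model A shows the stronger marginal effect

Note: A better fit (higher R²) doesn't necessarily mean a more important relationship.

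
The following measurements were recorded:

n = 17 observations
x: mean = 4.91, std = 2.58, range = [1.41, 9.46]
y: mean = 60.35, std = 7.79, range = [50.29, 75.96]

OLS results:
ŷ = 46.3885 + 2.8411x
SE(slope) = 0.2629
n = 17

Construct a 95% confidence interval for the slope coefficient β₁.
The 95% CI for β₁ is (2.2808, 3.4014)

Confidence interval for the slope:

The 95% CI for β₁ is: β̂₁ ± t*(α/2, n-2) × SE(β̂₁)

Step 1: Find critical t-value
- Confidence level = 0.95
- Degrees of freedom = n - 2 = 17 - 2 = 15
- t*(α/2, 15) = 2.1314

Step 2: Calculate margin of error
Margin = 2.1314 × 0.2629 = 0.5603

Step 3: Construct interval
CI = 2.8411 ± 0.5603
CI = (2.2808, 3.4014)

Interpretation: each one-unit increase in x is associated with a change in mean y of between 2.2808 and 3.4014, with 95% confidence.
Since 0 is outside the interval, a two-sided test at α = 0.05 would reject H₀: β₁ = 0.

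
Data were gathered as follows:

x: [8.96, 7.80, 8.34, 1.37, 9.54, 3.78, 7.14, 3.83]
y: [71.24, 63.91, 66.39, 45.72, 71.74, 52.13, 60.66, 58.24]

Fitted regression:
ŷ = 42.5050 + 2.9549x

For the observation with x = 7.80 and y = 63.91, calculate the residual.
Residual = -1.6432

The residual is the difference between the actual value and the predicted value:

Residual = y - ŷ

Step 1: Calculate predicted value
ŷ = 42.5050 + 2.9549 × 7.80
ŷ = 65.5532

Step 2: Calculate residual
Residual = 63.91 - 65.5532
Residual = -1.6432

The residual is negative, so the observed y = 63.91 sits below the regression line (the line overestimates it by 1.6432).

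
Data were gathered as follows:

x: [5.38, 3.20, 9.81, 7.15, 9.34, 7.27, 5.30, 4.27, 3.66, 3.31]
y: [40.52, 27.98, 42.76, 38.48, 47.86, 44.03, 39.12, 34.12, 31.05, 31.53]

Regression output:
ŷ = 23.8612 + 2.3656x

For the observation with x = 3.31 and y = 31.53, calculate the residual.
Residual = -0.1613

The residual is the difference between the actual value and the predicted value:

Residual = y - ŷ

Step 1: Calculate predicted value
ŷ = 23.8612 + 2.3656 × 3.31
ŷ = 31.6913

Step 2: Calculate residual
Residual = 31.53 - 31.6913
Residual = -0.1613

Interpretation: the model overestimates the actual value by 0.1613 at this point (negative residual → observation lies below the fitted line).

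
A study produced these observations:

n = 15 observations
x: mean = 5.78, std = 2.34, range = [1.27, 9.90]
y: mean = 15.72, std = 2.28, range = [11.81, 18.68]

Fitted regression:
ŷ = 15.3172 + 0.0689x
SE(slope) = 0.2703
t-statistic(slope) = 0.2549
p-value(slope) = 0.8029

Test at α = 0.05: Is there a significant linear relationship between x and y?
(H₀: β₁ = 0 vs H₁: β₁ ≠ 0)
Fail to reject H₀: p-value = 0.8029 ≥ α = 0.05. The linear relationship is not significant at the 5% level.

Hypothesis test for the slope coefficient:

H₀: β₁ = 0 (no linear relationship)
H₁: β₁ ≠ 0 (linear relationship exists)

Test statistic: t = β̂₁ / SE(β̂₁) = 0.0689 / 0.2703 = 0.2549

p = 0.8029: how often a slope estimate this far from 0 (in SE units) would arise by chance if β₁ were truly 0.

Decision rule: reject H₀ if p-value < α.
p-value = 0.8029 ≥ α = 0.05 → fail to reject H₀.

There is not sufficient evidence at the 5% significance level to conclude that a linear relationship exists between x and y.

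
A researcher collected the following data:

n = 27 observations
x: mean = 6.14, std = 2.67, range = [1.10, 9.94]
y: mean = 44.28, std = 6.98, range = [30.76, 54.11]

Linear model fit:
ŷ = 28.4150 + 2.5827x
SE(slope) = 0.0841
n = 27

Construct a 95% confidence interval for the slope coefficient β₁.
The 95% CI for β₁ is (2.4095, 2.7559)

Confidence interval for the slope:

The 95% CI for β₁ is: β̂₁ ± t*(α/2, n-2) × SE(β̂₁)

Step 1: Find critical t-value
- Confidence level = 0.95
- Degrees of freedom = n - 2 = 27 - 2 = 25
- t*(α/2, 25) = 2.0595

Step 2: Calculate margin of error
Margin = 2.0595 × 0.0841 = 0.1732

Step 3: Construct interval
CI = 2.5827 ± 0.1732
CI = (2.4095, 2.7559)

Interpretation: intervals built this way capture the true β₁ in 95% of repeated samples; here the plausible range for the per-unit effect of x on y is 2.4095 to 2.7559.
Both endpoints are positive, so the data support a genuinely positive slope at this confidence level.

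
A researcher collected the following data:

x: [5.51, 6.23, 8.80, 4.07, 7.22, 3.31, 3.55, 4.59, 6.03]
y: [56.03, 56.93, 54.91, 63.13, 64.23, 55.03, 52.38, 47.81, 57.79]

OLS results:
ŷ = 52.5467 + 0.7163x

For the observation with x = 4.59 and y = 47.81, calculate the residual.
Residual = -8.0245

The residual is the difference between the actual value and the predicted value:

Residual = y - ŷ

Step 1: Calculate predicted value
ŷ = 52.5467 + 0.7163 × 4.59
ŷ = 55.8345

Step 2: Calculate residual
Residual = 47.81 - 55.8345
Residual = -8.0245

The residual is negative, so the observed y = 47.81 sits below the regression line (the line overestimates it by 8.0245).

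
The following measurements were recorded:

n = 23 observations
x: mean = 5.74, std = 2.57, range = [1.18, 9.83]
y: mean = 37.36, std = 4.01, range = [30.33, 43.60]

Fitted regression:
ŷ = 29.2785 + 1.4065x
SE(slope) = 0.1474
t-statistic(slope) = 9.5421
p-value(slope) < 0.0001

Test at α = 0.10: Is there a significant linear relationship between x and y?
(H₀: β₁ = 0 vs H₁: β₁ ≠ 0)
Reject H₀: p-value < 0.0001 < α = 0.10. The linear relationship is significant at the 10% level.

Hypothesis test for the slope coefficient:

H₀: β₁ = 0 (no linear relationship)
H₁: β₁ ≠ 0 (linear relationship exists)

Test statistic: t = β̂₁ / SE(β̂₁) = 1.4065 / 0.1474 = 9.5421

p < 0.0001: how often a slope estimate this far from 0 (in SE units) would arise by chance if β₁ were truly 0.

Decision rule: reject H₀ if p-value < α.
p-value < 0.0001 < α = 0.10 → reject H₀.

There is sufficient evidence at the 10% significance level to conclude that a linear relationship exists between x and y.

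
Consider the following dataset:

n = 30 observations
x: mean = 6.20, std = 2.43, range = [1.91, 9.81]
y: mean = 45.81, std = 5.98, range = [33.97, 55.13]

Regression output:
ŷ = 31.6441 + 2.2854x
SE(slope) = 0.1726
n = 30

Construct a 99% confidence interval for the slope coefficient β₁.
The 99% CI for β₁ is (1.8085, 2.7623)

Confidence interval for the slope:

The 99% CI for β₁ is: β̂₁ ± t*(α/2, n-2) × SE(β̂₁)

Step 1: Find critical t-value
- Confidence level = 0.99
- Degrees of freedom = n - 2 = 30 - 2 = 28
- t*(α/2, 28) = 2.7633

Step 2: Calculate margin of error
Margin = 2.7633 × 0.1726 = 0.4769

Step 3: Construct interval
CI = 2.2854 ± 0.4769
CI = (1.8085, 2.7623)

Interpretation: intervals built this way capture the true β₁ in 99% of repeated samples; here the plausible range for the per-unit effect of x on y is 1.8085 to 2.7623.
Since 0 is outside the interval, a two-sided test at α = 0.01 would reject H₀: β₁ = 0.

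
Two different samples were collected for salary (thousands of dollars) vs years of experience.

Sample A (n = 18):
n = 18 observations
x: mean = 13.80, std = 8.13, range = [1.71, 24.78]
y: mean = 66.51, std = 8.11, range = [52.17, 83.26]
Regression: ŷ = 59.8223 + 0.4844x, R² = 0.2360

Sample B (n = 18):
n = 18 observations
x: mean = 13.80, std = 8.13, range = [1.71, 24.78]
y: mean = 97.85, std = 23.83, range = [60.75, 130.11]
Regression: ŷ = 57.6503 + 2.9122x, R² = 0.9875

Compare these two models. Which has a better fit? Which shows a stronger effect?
Model B has the better fit (R² = 0.9875 vs 0.2360). Model B shows the stronger effect (|β₁| = 2.9122 vs 0.4844).

Model Comparison:

Which explains more variance? (R²)
- Model A: R² = 0.2360 → 23.60% of variance in salary explained
- Model B: R² = 0.9875 → 98.75% of variance in salary explained
- 0.9875 > 0.2360 → Model B has the better fit

Strength of effect — compare |β₁|:
- Model A: β₁ = 0.4844 → predicted salary rises 0.4844 thousand dollars per additional year of experience
- Model B: β₁ = 2.9122 → predicted salary rises 2.9122 thousand dollars per additional year of experience
- |0.4844| < |2.9122| → Model B shows the stronger marginal effect

Notes:
- A better fit (higher R²) doesn't necessarily mean a more important relationship.
- A steeper slope doesn't make a better model if the scatter around the line is large.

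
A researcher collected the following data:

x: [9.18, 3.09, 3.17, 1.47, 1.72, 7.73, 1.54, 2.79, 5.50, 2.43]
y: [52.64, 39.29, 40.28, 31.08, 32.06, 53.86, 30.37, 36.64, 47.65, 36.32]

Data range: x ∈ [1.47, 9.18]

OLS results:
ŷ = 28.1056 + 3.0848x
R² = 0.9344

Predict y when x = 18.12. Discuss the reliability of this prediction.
ŷ = 84.0022 (extrapolation — x = 18.12 lies outside [1.47, 9.18], so reliability is low).

Prediction calculation:
ŷ = 28.1056 + 3.0848 × 18.12
ŷ = 84.0022

Reliability:
- Data range: x ∈ [1.47, 9.18]
- Prediction point: x = 18.12 is 8.94 units above the observed range → this is EXTRAPOLATION, not interpolation

Why that matters here:
- There are no observations near this x to validate the fitted line there
- The standard error of prediction grows with (x − x̄)², and x = 18.12 is far from x̄ = 3.86

A defensible statement: 'if the linear trend continued to x = 18.12, y would be about 84.0022' — the premise is untested.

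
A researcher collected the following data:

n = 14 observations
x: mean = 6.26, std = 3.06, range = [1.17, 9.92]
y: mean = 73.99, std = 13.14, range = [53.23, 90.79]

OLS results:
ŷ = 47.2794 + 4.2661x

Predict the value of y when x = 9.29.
ŷ = 86.9115

To predict y for x = 9.29, substitute into the regression equation:

ŷ = 47.2794 + 4.2661 × 9.29
ŷ = 47.2794 + 39.6321
ŷ = 86.9115

This is the fitted mean response at that x — an individual observation would come with a wider prediction interval.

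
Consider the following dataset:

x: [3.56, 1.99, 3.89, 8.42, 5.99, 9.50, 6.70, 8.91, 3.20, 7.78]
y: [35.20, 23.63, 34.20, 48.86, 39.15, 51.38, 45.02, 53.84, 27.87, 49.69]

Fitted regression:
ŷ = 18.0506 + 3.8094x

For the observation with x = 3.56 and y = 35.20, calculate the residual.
Residual = 3.5879

The residual is the difference between the actual value and the predicted value:

Residual = y - ŷ

Step 1: Calculate predicted value
ŷ = 18.0506 + 3.8094 × 3.56
ŷ = 31.6121

Step 2: Calculate residual
Residual = 35.20 - 31.6121
Residual = 3.5879

The residual is positive, so the observed y = 35.20 sits above the regression line (the line underestimates it by 3.5879).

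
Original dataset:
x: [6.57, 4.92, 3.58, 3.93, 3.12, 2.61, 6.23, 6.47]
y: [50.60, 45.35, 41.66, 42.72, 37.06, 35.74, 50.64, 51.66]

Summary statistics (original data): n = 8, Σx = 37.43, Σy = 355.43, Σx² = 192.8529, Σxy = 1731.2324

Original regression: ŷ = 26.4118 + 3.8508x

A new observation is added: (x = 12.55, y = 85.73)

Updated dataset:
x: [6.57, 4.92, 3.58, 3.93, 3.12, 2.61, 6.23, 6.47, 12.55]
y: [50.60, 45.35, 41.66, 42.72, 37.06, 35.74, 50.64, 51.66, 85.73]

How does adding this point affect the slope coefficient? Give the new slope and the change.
Adding the point moves β₁ from 3.8508 to 4.9071, i.e. it increases by 1.0563 (+27.4%).

The new point has HIGH LEVERAGE: x = 12.55 is far from the original mean x̄ = 37.43/8 ≈ 4.68 (original range [2.61, 6.57]).

Step 1: Update the sums with the new point (n goes from 8 to 9)
Σx  = 37.43 + 12.55 = 49.98
Σy  = 355.43 + 85.73 = 441.16
Σx² = 192.8529 + 12.55² = 192.8529 + 157.5025 = 350.3554
Σxy = 1731.2324 + 12.55×85.73 = 1731.2324 + 1075.9115 = 2807.1439

Step 2: Recompute the slope with b₁ = (nΣxy − ΣxΣy) / (nΣx² − (Σx)²)
Numerator   = 9×2807.1439 − 49.98×441.16 = 25264.2951 − 22049.1768 = 3215.1183
Denominator = 9×350.3554 − 49.98² = 3153.1986 − 2498.0004 = 655.1982
b₁(new) = 3215.1183 / 655.1982 = 4.9071

(Same formula on the original sums: (8×1731.2324 − 37.43×355.43) / (8×192.8529 − 37.43²) = 546.1143 / 141.8183 = 3.8508, matching the given fit.)

Step 3: Change in slope
Δβ₁ = 4.9071 − 3.8508 = +1.0563
Relative change = +1.0563 / 3.8508 × 100% = +27.4%
→ the slope increases when the point is added.

Because the point sits above the extension of the original line at a high-leverage x, it tilts the fit up.
In practice: investigate whether it comes from the same population as the rest of the sample; examine leverage (hᵢ) and Cook's distance rather than deleting it automatically.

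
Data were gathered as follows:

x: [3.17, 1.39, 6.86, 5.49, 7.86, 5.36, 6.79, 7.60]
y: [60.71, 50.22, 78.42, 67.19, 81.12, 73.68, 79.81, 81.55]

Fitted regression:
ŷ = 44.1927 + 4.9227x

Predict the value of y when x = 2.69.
ŷ = 57.4348

Plug x = 2.69 into the fitted line:

ŷ = 44.1927 + 4.9227 × 2.69
ŷ = 44.1927 + 13.2421
ŷ = 57.4348

This is the fitted mean response at that x — an individual observation would come with a wider prediction interval.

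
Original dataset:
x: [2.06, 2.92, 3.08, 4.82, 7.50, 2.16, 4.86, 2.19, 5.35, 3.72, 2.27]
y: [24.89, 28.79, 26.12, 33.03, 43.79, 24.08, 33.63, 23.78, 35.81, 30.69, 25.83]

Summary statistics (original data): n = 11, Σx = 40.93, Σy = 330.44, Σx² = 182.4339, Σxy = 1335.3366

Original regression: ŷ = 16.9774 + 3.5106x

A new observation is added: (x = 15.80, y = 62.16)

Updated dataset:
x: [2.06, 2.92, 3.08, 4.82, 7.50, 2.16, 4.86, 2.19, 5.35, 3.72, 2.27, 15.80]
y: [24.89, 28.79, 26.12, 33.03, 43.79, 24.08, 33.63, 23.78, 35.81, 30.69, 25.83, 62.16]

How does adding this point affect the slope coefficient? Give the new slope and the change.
Adding the point moves β₁ from 3.5106 to 2.8157, i.e. it decreases by 0.6949 (-19.8%).

The new point has HIGH LEVERAGE: x = 15.80 is far from the original mean x̄ = 40.93/11 ≈ 3.72 (original range [2.06, 7.50]).

Step 1: Update the sums with the new point (n goes from 11 to 12)
Σx  = 40.93 + 15.80 = 56.73
Σy  = 330.44 + 62.16 = 392.60
Σx² = 182.4339 + 15.80² = 182.4339 + 249.6400 = 432.0739
Σxy = 1335.3366 + 15.80×62.16 = 1335.3366 + 982.1280 = 2317.4646

Step 2: Recompute the slope with b₁ = (nΣxy − ΣxΣy) / (nΣx² − (Σx)²)
Numerator   = 12×2317.4646 − 56.73×392.60 = 27809.5752 − 22272.1980 = 5537.3772
Denominator = 12×432.0739 − 56.73² = 5184.8868 − 3218.2929 = 1966.5939
b₁(new) = 5537.3772 / 1966.5939 = 2.8157

(Same formula on the original sums: (11×1335.3366 − 40.93×330.44) / (11×182.4339 − 40.93²) = 1163.7934 / 331.5080 = 3.5106, matching the given fit.)

Step 3: Change in slope
Δβ₁ = 2.8157 − 3.5106 = -0.6949
Relative change = -0.6949 / 3.5106 × 100% = -19.8%
→ the slope decreases when the point is added.

A high-leverage point only changes the slope if it is off the original line; here y = 62.16 is below the original trend, so the slope decreases.
In practice: examine leverage (hᵢ) and Cook's distance rather than deleting it automatically; investigate whether it comes from the same population as the rest of the sample.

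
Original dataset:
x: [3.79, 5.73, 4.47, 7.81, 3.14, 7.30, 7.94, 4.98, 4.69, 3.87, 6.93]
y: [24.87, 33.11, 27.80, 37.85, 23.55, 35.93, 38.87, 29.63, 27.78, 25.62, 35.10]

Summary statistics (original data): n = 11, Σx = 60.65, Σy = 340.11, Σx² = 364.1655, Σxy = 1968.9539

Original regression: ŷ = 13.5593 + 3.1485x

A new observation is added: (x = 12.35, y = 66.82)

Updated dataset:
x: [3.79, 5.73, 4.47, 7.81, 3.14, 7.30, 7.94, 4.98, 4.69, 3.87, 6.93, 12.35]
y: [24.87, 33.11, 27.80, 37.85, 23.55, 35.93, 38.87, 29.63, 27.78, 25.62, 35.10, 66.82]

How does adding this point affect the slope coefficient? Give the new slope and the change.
The slope changes from 3.1485 to 4.3894 (change of +1.2409, or +39.4%).

x = 12.35 lies well outside the original x-range [3.14, 7.94] (x̄ ≈ 5.51), so this observation has high leverage and can move the slope substantially.

Step 1: Update the sums with the new point (n goes from 11 to 12)
Σx  = 60.65 + 12.35 = 73.00
Σy  = 340.11 + 66.82 = 406.93
Σx² = 364.1655 + 12.35² = 364.1655 + 152.5225 = 516.6880
Σxy = 1968.9539 + 12.35×66.82 = 1968.9539 + 825.2270 = 2794.1809

Step 2: Recompute the slope with b₁ = (nΣxy − ΣxΣy) / (nΣx² − (Σx)²)
Numerator   = 12×2794.1809 − 73.00×406.93 = 33530.1708 − 29705.8900 = 3824.2808
Denominator = 12×516.6880 − 73.00² = 6200.2560 − 5329.0000 = 871.2560
b₁(new) = 3824.2808 / 871.2560 = 4.3894

(Same formula on the original sums: (11×1968.9539 − 60.65×340.11) / (11×364.1655 − 60.65²) = 1030.8214 / 327.3980 = 3.1485, matching the given fit.)

Step 3: Change in slope
Δβ₁ = 4.3894 − 3.1485 = +1.2409
Relative change = +1.2409 / 3.1485 × 100% = +39.4%
→ the slope increases when the point is added.

A high-leverage point only changes the slope if it is off the original line; here y = 66.82 is above the original trend, so the slope increases.
In practice: investigate whether it comes from the same population as the rest of the sample.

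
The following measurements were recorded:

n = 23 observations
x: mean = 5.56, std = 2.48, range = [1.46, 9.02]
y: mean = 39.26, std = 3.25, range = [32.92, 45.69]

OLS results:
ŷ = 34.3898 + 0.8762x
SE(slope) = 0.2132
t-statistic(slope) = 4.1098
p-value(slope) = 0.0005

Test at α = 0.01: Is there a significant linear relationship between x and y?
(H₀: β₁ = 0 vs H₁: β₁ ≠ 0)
Since p-value = 0.0005 < α = 0.01, reject H₀ — the slope is significantly different from 0.

Hypothesis test for the slope coefficient:

H₀: β₁ = 0 (no linear relationship)
H₁: β₁ ≠ 0 (linear relationship exists)

Test statistic: t = β̂₁ / SE(β̂₁) = 0.8762 / 0.2132 = 4.1098

p = 0.0005: how often a slope estimate this far from 0 (in SE units) would arise by chance if β₁ were truly 0.

Decision rule: reject H₀ if p-value < α.
p-value = 0.0005 < α = 0.01 → reject H₀.

There is sufficient evidence at the 1% significance level to conclude that a linear relationship exists between x and y.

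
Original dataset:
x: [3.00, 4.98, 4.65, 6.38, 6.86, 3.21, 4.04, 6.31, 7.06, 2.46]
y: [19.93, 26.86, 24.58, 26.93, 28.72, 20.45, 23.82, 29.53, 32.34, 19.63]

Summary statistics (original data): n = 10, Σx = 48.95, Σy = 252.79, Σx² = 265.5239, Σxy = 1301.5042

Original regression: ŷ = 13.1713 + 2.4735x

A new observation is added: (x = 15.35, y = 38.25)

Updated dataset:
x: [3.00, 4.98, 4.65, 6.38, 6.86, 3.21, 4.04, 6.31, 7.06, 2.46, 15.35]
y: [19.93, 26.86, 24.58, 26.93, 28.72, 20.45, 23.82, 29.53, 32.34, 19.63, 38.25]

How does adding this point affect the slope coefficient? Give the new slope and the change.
The slope changes from 2.4735 to 1.4957 (change of -0.9778, or -39.5%).

x = 15.35 lies well outside the original x-range [2.46, 7.06] (x̄ ≈ 4.90), so this observation has high leverage and can move the slope substantially.

Step 1: Update the sums with the new point (n goes from 10 to 11)
Σx  = 48.95 + 15.35 = 64.30
Σy  = 252.79 + 38.25 = 291.04
Σx² = 265.5239 + 15.35² = 265.5239 + 235.6225 = 501.1464
Σxy = 1301.5042 + 15.35×38.25 = 1301.5042 + 587.1375 = 1888.6417

Step 2: Recompute the slope with b₁ = (nΣxy − ΣxΣy) / (nΣx² − (Σx)²)
Numerator   = 11×1888.6417 − 64.30×291.04 = 20775.0587 − 18713.8720 = 2061.1867
Denominator = 11×501.1464 − 64.30² = 5512.6104 − 4134.4900 = 1378.1204
b₁(new) = 2061.1867 / 1378.1204 = 1.4957

(Same formula on the original sums: (10×1301.5042 − 48.95×252.79) / (10×265.5239 − 48.95²) = 640.9715 / 259.1365 = 2.4735, matching the given fit.)

Step 3: Change in slope
Δβ₁ = 1.4957 − 2.4735 = -0.9778
Relative change = -0.9778 / 2.4735 × 100% = -39.5%
→ the slope decreases when the point is added.

A high-leverage point only changes the slope if it is off the original line; here y = 38.25 is below the original trend, so the slope decreases.
In practice: investigate whether it comes from the same population as the rest of the sample.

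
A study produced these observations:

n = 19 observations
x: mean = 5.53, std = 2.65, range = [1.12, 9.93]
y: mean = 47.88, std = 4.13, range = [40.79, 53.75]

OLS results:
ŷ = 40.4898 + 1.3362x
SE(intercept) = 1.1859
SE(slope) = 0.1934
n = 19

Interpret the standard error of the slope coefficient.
SE(β̂₁) = 0.1934 is the estimated standard deviation of the slope estimate across repeated samples; relative to β̂₁ = 1.3362 that is 14.5%, a precise estimate.

SE(β̂₁) = s / √Sxx, where s is the residual standard deviation and Sxx = Σ(x − x̄)². It is the yardstick for how far β̂₁ = 1.3362 could plausibly be from the true slope.

Relative precision:
- SE / |β̂₁| = 0.1934 / 1.3362 = 14.5%
- Rule of thumb (under 20%: precise; 20% to under 50%: moderately precise; 50% or more: imprecise) → precise

Rough 95% range (±2 SE): 1.3362 ± 0.3868 → (0.9494, 1.7230).

What drives SE(β̂₁): larger n (here n = 19) → smaller SE; more residual scatter → larger SE; wider spread of x values → smaller SE.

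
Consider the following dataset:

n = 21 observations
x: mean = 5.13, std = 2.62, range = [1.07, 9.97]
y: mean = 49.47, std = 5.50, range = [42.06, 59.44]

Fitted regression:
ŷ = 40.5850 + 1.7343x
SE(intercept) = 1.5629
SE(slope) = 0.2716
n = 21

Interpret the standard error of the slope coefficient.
SE(slope) = 0.2716 measures the uncertainty in the estimated slope. The coefficient is estimated precisely (SE/|β̂₁| = 15.7%).

SE(β̂₁) = 0.2716 says: if we drew many samples of n = 21 from the same population and refit each time, the fitted slopes would scatter with a standard deviation of roughly 0.2716 around the true β₁.

Relative precision:
- SE / |β̂₁| = 0.2716 / 1.7343 = 15.7%
- Rule of thumb (under 20%: precise; 20% to under 50%: moderately precise; 50% or more: imprecise) → precise

Link to interval estimation: a confidence interval for β₁ is β̂₁ ± t* × 0.2716, so SE sets the half-width per unit of t*.

What drives SE(β̂₁): larger n (here n = 21) → smaller SE; wider spread of x values → smaller SE; more residual scatter → larger SE.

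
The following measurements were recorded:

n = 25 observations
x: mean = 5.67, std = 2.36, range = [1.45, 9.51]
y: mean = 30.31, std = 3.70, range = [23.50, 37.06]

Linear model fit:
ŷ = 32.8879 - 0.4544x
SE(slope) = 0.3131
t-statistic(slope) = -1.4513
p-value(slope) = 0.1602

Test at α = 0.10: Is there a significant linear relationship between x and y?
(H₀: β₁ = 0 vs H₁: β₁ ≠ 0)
p-value = 0.1602 ≥ α = 0.10, so we fail to reject H₀. The relationship is not significant.

Hypothesis test for the slope coefficient:

H₀: β₁ = 0 (no linear relationship)
H₁: β₁ ≠ 0 (linear relationship exists)

Test statistic: t = β̂₁ / SE(β̂₁) = -0.4544 / 0.3131 = -1.4513

The p-value (0.1602) is the probability, under H₀, of a t-statistic at least as extreme as |t| = 1.4513 (two-sided, df = n − 2 = 23).

Decision rule: reject H₀ if p-value < α.
p-value = 0.1602 ≥ α = 0.10 → fail to reject H₀.

Conclusion: the linear association between x and y is not significant at the 10% level.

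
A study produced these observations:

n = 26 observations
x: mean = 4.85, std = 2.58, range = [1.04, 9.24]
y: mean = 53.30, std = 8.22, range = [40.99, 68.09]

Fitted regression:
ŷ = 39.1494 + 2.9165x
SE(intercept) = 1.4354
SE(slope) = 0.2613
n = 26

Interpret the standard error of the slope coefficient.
The slope 2.9165 is pinned down to within about ±0.2613 (one SE) by these data — relative uncertainty 9.0%, i.e. precise.

What SE measures:
- The standard error quantifies the sampling variability of the coefficient estimate
- It is the estimated standard deviation of β̂₁ across hypothetical repeated samples of the same size
- Smaller SE → more precise estimate

Relative precision:
- SE / |β̂₁| = 0.2613 / 2.9165 = 9.0%
- Rule of thumb (under 20%: precise; 20% to under 50%: moderately precise; 50% or more: imprecise) → precise

Rough 95% range (±2 SE): 2.9165 ± 0.5226 → (2.3939, 3.4391).

What drives SE(β̂₁): wider spread of x values → smaller SE; larger n (here n = 26) → smaller SE.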